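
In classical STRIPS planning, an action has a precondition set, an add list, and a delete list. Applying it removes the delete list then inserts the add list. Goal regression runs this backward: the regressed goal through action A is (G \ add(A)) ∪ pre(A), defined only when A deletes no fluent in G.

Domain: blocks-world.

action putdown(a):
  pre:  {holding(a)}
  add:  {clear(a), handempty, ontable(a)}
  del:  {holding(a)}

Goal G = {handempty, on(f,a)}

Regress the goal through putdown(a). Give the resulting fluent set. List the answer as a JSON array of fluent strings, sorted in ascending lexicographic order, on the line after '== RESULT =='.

Compute (G \ add) ∪ pre:
  G ∩ del = {}  (empty — regression defined)
  G \ add = {handempty, on(f,a)} \ {clear(a), handempty, ontable(a)} = {on(f,a)}
  ∪ pre   = {on(f,a)} ∪ {holding(a)}
          = {holding(a), on(f,a)}

== RESULT ==
["holding(a)", "on(f,a)"]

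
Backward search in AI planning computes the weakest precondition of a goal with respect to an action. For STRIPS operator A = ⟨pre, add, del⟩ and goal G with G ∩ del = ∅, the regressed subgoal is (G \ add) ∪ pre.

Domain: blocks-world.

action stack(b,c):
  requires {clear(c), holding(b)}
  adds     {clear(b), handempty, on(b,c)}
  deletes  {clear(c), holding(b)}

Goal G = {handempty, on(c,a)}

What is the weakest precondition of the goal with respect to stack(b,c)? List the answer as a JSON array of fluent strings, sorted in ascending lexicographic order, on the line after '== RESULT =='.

Compute (G \ add) ∪ pre:
  G ∩ del = {}  (empty — regression defined)
  G \ add = {handempty, on(c,a)} \ {clear(b), handempty, on(b,c)} = {on(c,a)}
  ∪ pre   = {on(c,a)} ∪ {clear(c), holding(b)}
          = {clear(c), holding(b), on(c,a)}

== RESULT ==
["clear(c)", "holding(b)", "on(c,a)"]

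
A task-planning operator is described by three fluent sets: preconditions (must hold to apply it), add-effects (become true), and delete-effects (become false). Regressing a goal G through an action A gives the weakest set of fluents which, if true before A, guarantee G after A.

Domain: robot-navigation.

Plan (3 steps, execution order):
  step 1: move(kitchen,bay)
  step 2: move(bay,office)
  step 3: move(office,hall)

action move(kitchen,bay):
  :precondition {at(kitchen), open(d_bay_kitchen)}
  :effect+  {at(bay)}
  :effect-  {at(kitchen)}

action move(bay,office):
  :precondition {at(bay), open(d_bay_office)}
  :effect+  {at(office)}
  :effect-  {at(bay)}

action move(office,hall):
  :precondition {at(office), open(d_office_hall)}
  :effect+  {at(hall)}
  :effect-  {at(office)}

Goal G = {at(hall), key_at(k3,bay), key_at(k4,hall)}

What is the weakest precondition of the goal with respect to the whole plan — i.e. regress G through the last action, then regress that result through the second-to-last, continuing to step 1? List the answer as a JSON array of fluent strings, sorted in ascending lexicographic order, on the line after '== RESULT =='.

Regress step by step:
  through step 3 (move(office,hall)): drop {at(hall)}, keep {key_at(k3,bay), key_at(k4,hall)}, require {at(office), open(d_office_hall)}
    → {at(office), key_at(k3,bay), key_at(k4,hall), open(d_office_hall)}
  through step 2 (move(bay,office)): drop {at(office)}, keep {key_at(k3,bay), key_at(k4,hall), open(d_office_hall)}, require {at(bay), open(d_bay_office)}
    → {at(bay), key_at(k3,bay), key_at(k4,hall), open(d_bay_office), open(d_office_hall)}
  through step 1 (move(kitchen,bay)): drop {at(bay)}, keep {key_at(k3,bay), key_at(k4,hall), open(d_bay_office), open(d_office_hall)}, require {at(kitchen), open(d_bay_kitchen)}
    → {at(kitchen), key_at(k3,bay), key_at(k4,hall), open(d_bay_kitchen), open(d_bay_office), open(d_office_hall)}

== RESULT ==
["at(kitchen)", "key_at(k3,bay)", "key_at(k4,hall)", "open(d_bay_kitchen)", "open(d_bay_office)", "open(d_office_hall)"]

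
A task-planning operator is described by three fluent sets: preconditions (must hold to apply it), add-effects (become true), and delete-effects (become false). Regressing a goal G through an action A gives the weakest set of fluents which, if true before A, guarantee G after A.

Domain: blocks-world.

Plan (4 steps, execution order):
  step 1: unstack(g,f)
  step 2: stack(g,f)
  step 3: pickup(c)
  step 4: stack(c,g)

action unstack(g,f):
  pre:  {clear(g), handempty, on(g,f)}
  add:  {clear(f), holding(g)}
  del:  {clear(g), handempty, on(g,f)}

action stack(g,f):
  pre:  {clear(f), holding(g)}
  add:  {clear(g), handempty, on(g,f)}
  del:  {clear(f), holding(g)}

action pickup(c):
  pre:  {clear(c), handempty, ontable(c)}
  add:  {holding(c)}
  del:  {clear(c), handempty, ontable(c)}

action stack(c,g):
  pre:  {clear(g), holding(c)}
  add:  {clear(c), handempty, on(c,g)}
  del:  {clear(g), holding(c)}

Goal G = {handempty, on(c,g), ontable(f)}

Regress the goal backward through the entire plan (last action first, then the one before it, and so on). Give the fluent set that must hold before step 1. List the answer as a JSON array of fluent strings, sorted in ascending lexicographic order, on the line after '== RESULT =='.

Work backward from the goal:
  through step 4 (stack(c,g)): drop {handempty, on(c,g)}, keep {ontable(f)}, require {clear(g), holding(c)}
    → {clear(g), holding(c), ontable(f)}
  through step 3 (pickup(c)): drop {holding(c)}, keep {clear(g), ontable(f)}, require {clear(c), handempty, ontable(c)}
    → {clear(c), clear(g), handempty, ontable(c), ontable(f)}
  through step 2 (stack(g,f)): drop {clear(g), handempty}, keep {clear(c), ontable(c), ontable(f)}, require {clear(f), holding(g)}
    → {clear(c), clear(f), holding(g), ontable(c), ontable(f)}
  through step 1 (unstack(g,f)): drop {clear(f), holding(g)}, keep {clear(c), ontable(c), ontable(f)}, require {clear(g), handempty, on(g,f)}
    → {clear(c), clear(g), handempty, on(g,f), ontable(c), ontable(f)}

== RESULT ==
["clear(c)", "clear(g)", "handempty", "on(g,f)", "ontable(c)", "ontable(f)"]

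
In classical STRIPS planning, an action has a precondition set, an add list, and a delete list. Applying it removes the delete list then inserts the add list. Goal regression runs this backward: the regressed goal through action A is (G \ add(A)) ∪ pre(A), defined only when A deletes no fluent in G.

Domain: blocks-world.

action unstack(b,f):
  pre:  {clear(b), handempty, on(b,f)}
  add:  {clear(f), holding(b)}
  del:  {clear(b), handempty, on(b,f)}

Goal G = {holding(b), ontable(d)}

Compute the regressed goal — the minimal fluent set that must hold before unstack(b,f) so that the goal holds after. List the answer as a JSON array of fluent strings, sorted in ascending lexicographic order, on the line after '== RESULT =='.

Compute (G \ add) ∪ pre:
  G ∩ del = {}  (empty — regression defined)
  G \ add = {holding(b), ontable(d)} \ {clear(f), holding(b)} = {ontable(d)}
  ∪ pre   = {ontable(d)} ∪ {clear(b), handempty, on(b,f)}
          = {clear(b), handempty, on(b,f), ontable(d)}

== RESULT ==
["clear(b)", "handempty", "on(b,f)", "ontable(d)"]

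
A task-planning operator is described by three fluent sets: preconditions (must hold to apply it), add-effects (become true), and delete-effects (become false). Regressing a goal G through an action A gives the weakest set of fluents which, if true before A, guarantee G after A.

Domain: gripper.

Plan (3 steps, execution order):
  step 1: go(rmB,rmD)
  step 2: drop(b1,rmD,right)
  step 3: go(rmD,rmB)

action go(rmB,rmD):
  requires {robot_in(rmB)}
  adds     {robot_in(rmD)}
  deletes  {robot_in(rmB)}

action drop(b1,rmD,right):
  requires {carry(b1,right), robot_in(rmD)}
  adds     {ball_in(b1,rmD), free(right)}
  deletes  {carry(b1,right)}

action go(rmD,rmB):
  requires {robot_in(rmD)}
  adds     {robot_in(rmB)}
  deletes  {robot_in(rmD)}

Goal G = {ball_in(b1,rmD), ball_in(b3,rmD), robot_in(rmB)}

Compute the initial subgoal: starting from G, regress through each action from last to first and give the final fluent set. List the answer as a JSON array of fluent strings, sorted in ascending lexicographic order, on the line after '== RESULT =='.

Regress step by step:
  through step 3 (go(rmD,rmB)): drop {robot_in(rmB)}, keep {ball_in(b1,rmD), ball_in(b3,rmD)}, require {robot_in(rmD)}
    → {ball_in(b1,rmD), ball_in(b3,rmD), robot_in(rmD)}
  through step 2 (drop(b1,rmD,right)): drop {ball_in(b1,rmD)}, keep {ball_in(b3,rmD), robot_in(rmD)}, require {carry(b1,right), robot_in(rmD)}
    → {ball_in(b3,rmD), carry(b1,right), robot_in(rmD)}
  through step 1 (go(rmB,rmD)): drop {robot_in(rmD)}, keep {ball_in(b3,rmD), carry(b1,right)}, require {robot_in(rmB)}
    → {ball_in(b3,rmD), carry(b1,right), robot_in(rmB)}

== RESULT ==
["ball_in(b3,rmD)", "carry(b1,right)", "robot_in(rmB)"]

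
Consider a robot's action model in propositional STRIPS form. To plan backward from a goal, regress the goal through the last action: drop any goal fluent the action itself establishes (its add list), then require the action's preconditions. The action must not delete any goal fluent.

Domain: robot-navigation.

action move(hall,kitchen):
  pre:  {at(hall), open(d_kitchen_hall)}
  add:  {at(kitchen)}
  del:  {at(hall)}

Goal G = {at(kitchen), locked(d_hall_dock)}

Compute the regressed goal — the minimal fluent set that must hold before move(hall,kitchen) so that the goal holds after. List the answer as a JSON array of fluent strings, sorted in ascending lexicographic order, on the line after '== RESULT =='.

Compute (G \ add) ∪ pre:
  G ∩ del = {}  (empty — regression defined)
  G \ add = {at(kitchen), locked(d_hall_dock)} \ {at(kitchen)} = {locked(d_hall_dock)}
  ∪ pre   = {locked(d_hall_dock)} ∪ {at(hall), open(d_kitchen_hall)}
          = {at(hall), locked(d_hall_dock), open(d_kitchen_hall)}

== RESULT ==
["at(hall)", "locked(d_hall_dock)", "open(d_kitchen_hall)"]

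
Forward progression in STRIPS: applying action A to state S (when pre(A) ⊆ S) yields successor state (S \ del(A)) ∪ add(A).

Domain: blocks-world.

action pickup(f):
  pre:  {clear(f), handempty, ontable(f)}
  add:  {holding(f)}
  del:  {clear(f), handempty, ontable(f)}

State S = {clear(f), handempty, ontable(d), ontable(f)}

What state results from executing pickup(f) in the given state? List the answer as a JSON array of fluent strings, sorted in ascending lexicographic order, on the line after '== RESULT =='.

Progress:
  pre ⊆ S: {clear(f), handempty, ontable(f)} ⊆ S  — applicable
  S \ del = {ontable(d)}
  ∪ add   = {holding(f), ontable(d)}

== RESULT ==
["holding(f)", "ontable(d)"]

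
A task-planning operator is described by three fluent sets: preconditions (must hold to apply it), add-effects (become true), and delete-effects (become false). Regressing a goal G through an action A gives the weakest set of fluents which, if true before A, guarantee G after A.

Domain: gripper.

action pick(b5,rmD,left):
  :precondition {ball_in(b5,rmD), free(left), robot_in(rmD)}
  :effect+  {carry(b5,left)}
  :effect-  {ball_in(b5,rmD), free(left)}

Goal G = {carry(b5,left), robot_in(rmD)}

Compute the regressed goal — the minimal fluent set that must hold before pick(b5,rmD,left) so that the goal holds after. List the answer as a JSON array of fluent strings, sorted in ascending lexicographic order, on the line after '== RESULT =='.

Regress:
  G ∩ del = {}  (empty — regression defined)
  G \ add = {carry(b5,left), robot_in(rmD)} \ {carry(b5,left)} = {robot_in(rmD)}
  ∪ pre   = {robot_in(rmD)} ∪ {ball_in(b5,rmD), free(left), robot_in(rmD)}
          = {ball_in(b5,rmD), free(left), robot_in(rmD)}

== RESULT ==
["ball_in(b5,rmD)", "free(left)", "robot_in(rmD)"]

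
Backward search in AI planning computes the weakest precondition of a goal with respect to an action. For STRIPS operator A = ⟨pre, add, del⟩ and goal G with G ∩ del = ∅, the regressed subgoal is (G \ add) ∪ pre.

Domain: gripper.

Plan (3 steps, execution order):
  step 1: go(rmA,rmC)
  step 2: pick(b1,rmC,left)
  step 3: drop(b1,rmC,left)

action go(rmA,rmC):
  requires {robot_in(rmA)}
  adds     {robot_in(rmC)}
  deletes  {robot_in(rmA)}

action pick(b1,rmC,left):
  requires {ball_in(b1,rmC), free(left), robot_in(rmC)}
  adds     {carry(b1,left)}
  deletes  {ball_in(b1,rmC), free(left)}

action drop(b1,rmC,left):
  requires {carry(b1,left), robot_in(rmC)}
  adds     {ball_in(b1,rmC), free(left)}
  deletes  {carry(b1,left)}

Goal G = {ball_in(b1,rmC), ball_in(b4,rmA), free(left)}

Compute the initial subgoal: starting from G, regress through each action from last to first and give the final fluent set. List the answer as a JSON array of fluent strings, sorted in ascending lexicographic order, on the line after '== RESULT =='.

Regress step by step:
  through step 3 (drop(b1,rmC,left)): drop {ball_in(b1,rmC), free(left)}, keep {ball_in(b4,rmA)}, require {carry(b1,left), robot_in(rmC)}
    → {ball_in(b4,rmA), carry(b1,left), robot_in(rmC)}
  through step 2 (pick(b1,rmC,left)): drop {carry(b1,left)}, keep {ball_in(b4,rmA), robot_in(rmC)}, require {ball_in(b1,rmC), free(left), robot_in(rmC)}
    → {ball_in(b1,rmC), ball_in(b4,rmA), free(left), robot_in(rmC)}
  through step 1 (go(rmA,rmC)): drop {robot_in(rmC)}, keep {ball_in(b1,rmC), ball_in(b4,rmA), free(left)}, require {robot_in(rmA)}
    → {ball_in(b1,rmC), ball_in(b4,rmA), free(left), robot_in(rmA)}

== RESULT ==
["ball_in(b1,rmC)", "ball_in(b4,rmA)", "free(left)", "robot_in(rmA)"]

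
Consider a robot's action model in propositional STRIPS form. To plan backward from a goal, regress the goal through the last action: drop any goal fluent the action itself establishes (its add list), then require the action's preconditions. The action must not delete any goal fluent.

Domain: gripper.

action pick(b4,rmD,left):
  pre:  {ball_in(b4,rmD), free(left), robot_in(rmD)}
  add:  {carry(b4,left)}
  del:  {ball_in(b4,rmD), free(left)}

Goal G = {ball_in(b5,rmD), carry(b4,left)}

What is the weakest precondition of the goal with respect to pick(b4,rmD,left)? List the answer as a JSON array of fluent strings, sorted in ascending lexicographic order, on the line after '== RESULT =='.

Compute (G \ add) ∪ pre:
  G ∩ del = {}  (empty — regression defined)
  G \ add = {ball_in(b5,rmD), carry(b4,left)} \ {carry(b4,left)} = {ball_in(b5,rmD)}
  ∪ pre   = {ball_in(b5,rmD)} ∪ {ball_in(b4,rmD), free(left), robot_in(rmD)}
          = {ball_in(b4,rmD), ball_in(b5,rmD), free(left), robot_in(rmD)}

== RESULT ==
["ball_in(b4,rmD)", "ball_in(b5,rmD)", "free(left)", "robot_in(rmD)"]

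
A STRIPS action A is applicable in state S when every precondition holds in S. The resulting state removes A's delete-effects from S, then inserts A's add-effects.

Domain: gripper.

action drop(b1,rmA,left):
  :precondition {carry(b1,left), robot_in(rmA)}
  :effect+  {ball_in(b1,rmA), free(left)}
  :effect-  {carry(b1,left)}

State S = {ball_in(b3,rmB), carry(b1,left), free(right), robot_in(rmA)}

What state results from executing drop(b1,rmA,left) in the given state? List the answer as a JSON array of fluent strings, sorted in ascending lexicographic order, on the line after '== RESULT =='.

Progress:
  pre ⊆ S: {carry(b1,left), robot_in(rmA)} ⊆ S  — applicable
  S \ del = {ball_in(b3,rmB), free(right), robot_in(rmA)}
  ∪ add   = {ball_in(b1,rmA), ball_in(b3,rmB), free(left), free(right), robot_in(rmA)}

== RESULT ==
["ball_in(b1,rmA)", "ball_in(b3,rmB)", "free(left)", "free(right)", "robot_in(rmA)"]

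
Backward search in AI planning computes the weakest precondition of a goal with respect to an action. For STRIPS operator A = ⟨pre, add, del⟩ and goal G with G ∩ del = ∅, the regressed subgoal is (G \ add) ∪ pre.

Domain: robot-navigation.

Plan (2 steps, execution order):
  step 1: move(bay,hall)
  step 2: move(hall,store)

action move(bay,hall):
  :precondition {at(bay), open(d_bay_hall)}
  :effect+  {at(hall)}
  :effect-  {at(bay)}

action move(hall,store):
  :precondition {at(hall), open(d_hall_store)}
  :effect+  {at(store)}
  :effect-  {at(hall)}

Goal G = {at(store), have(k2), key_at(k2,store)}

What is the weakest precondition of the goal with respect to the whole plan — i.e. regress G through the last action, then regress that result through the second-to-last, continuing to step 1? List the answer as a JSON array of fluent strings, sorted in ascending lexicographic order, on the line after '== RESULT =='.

Regress step by step:
  through step 2 (move(hall,store)): drop {at(store)}, keep {have(k2), key_at(k2,store)}, require {at(hall), open(d_hall_store)}
    → {at(hall), have(k2), key_at(k2,store), open(d_hall_store)}
  through step 1 (move(bay,hall)): drop {at(hall)}, keep {have(k2), key_at(k2,store), open(d_hall_store)}, require {at(bay), open(d_bay_hall)}
    → {at(bay), have(k2), key_at(k2,store), open(d_bay_hall), open(d_hall_store)}

== RESULT ==
["at(bay)", "have(k2)", "key_at(k2,store)", "open(d_bay_hall)", "open(d_hall_store)"]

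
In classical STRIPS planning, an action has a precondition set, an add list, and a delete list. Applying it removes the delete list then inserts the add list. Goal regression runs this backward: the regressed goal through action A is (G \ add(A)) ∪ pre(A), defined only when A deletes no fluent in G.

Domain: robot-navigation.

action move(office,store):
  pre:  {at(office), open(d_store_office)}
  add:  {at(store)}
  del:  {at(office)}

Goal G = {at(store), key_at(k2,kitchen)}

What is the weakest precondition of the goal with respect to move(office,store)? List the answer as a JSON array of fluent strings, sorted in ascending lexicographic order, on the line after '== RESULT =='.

Regress:
  G ∩ del = {}  (empty — regression defined)
  G \ add = {at(store), key_at(k2,kitchen)} \ {at(store)} = {key_at(k2,kitchen)}
  ∪ pre   = {key_at(k2,kitchen)} ∪ {at(office), open(d_store_office)}
          = {at(office), key_at(k2,kitchen), open(d_store_office)}

== RESULT ==
["at(office)", "key_at(k2,kitchen)", "open(d_store_office)"]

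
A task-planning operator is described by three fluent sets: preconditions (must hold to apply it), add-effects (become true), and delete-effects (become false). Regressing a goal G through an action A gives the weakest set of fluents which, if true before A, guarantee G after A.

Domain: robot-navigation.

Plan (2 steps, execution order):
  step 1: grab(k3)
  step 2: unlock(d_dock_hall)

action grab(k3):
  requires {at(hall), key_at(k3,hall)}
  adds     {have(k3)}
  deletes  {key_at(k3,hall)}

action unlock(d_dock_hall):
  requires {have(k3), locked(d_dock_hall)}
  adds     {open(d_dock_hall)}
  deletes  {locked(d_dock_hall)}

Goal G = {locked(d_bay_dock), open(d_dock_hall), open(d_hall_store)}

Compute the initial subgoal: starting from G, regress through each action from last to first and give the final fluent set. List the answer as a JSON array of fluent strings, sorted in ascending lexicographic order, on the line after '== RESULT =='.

Regress step by step:
  through step 2 (unlock(d_dock_hall)): drop {open(d_dock_hall)}, keep {locked(d_bay_dock), open(d_hall_store)}, require {have(k3), locked(d_dock_hall)}
    → {have(k3), locked(d_bay_dock), locked(d_dock_hall), open(d_hall_store)}
  through step 1 (grab(k3)): drop {have(k3)}, keep {locked(d_bay_dock), locked(d_dock_hall), open(d_hall_store)}, require {at(hall), key_at(k3,hall)}
    → {at(hall), key_at(k3,hall), locked(d_bay_dock), locked(d_dock_hall), open(d_hall_store)}

== RESULT ==
["at(hall)", "key_at(k3,hall)", "locked(d_bay_dock)", "locked(d_dock_hall)", "open(d_hall_store)"]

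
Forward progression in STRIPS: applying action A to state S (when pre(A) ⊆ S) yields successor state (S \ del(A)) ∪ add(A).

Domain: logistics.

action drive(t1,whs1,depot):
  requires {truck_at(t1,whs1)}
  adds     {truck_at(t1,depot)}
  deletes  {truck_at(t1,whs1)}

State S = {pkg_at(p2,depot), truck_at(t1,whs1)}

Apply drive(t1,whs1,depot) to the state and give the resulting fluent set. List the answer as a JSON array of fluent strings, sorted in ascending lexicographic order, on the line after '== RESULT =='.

Progress:
  pre ⊆ S: {truck_at(t1,whs1)} ⊆ S  — applicable
  S \ del = {pkg_at(p2,depot)}
  ∪ add   = {pkg_at(p2,depot), truck_at(t1,depot)}

== RESULT ==
["pkg_at(p2,depot)", "truck_at(t1,depot)"]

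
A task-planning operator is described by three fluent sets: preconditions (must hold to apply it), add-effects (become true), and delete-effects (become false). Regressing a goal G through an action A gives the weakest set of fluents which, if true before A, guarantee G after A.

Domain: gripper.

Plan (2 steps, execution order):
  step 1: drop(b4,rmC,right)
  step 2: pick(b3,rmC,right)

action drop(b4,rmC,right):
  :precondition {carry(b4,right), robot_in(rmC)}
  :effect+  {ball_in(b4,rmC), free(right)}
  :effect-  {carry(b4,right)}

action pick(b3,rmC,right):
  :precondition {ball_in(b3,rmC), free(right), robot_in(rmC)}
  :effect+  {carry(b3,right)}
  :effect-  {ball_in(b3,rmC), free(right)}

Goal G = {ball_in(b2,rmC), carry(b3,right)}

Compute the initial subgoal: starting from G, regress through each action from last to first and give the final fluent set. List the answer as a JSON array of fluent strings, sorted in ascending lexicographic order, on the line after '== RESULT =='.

Regress step by step:
  through step 2 (pick(b3,rmC,right)): drop {carry(b3,right)}, keep {ball_in(b2,rmC)}, require {ball_in(b3,rmC), free(right), robot_in(rmC)}
    → {ball_in(b2,rmC), ball_in(b3,rmC), free(right), robot_in(rmC)}
  through step 1 (drop(b4,rmC,right)): drop {free(right)}, keep {ball_in(b2,rmC), ball_in(b3,rmC), robot_in(rmC)}, require {carry(b4,right), robot_in(rmC)}
    → {ball_in(b2,rmC), ball_in(b3,rmC), carry(b4,right), robot_in(rmC)}

== RESULT ==
["ball_in(b2,rmC)", "ball_in(b3,rmC)", "carry(b4,right)", "robot_in(rmC)"]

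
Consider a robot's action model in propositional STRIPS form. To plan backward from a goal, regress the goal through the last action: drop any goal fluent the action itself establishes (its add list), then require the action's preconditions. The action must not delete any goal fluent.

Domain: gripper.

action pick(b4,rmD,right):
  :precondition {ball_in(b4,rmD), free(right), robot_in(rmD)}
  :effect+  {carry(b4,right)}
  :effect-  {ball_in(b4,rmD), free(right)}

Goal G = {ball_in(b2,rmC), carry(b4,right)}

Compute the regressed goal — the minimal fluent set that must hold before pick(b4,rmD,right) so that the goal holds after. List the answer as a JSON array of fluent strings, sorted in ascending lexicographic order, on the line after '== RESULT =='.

Regress:
  G ∩ del = {}  (empty — regression defined)
  G \ add = {ball_in(b2,rmC), carry(b4,right)} \ {carry(b4,right)} = {ball_in(b2,rmC)}
  ∪ pre   = {ball_in(b2,rmC)} ∪ {ball_in(b4,rmD), free(right), robot_in(rmD)}
          = {ball_in(b2,rmC), ball_in(b4,rmD), free(right), robot_in(rmD)}

== RESULT ==
["ball_in(b2,rmC)", "ball_in(b4,rmD)", "free(right)", "robot_in(rmD)"]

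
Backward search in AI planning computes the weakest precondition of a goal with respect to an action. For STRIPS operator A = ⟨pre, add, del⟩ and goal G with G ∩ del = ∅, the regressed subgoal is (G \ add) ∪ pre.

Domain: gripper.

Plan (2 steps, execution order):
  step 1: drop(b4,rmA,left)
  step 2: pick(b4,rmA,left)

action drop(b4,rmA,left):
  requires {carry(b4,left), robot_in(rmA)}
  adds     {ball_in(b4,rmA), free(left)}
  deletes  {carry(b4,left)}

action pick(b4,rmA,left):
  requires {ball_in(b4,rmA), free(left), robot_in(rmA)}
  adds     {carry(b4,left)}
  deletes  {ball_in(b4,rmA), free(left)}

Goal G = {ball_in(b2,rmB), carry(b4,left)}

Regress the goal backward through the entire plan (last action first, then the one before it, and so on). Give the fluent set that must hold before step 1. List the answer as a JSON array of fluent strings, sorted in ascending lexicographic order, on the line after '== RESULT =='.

Work backward from the goal:
  through step 2 (pick(b4,rmA,left)): drop {carry(b4,left)}, keep {ball_in(b2,rmB)}, require {ball_in(b4,rmA), free(left), robot_in(rmA)}
    → {ball_in(b2,rmB), ball_in(b4,rmA), free(left), robot_in(rmA)}
  through step 1 (drop(b4,rmA,left)): drop {ball_in(b4,rmA), free(left)}, keep {ball_in(b2,rmB), robot_in(rmA)}, require {carry(b4,left), robot_in(rmA)}
    → {ball_in(b2,rmB), carry(b4,left), robot_in(rmA)}

== RESULT ==
["ball_in(b2,rmB)", "carry(b4,left)", "robot_in(rmA)"]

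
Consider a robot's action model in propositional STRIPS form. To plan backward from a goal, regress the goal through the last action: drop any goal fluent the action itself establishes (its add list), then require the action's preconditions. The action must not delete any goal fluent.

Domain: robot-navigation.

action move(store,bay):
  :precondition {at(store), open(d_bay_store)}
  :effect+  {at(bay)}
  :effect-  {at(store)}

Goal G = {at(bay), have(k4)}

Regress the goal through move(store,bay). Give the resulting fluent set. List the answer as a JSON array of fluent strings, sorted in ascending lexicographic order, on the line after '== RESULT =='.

Compute (G \ add) ∪ pre:
  G ∩ del = {}  (empty — regression defined)
  G \ add = {at(bay), have(k4)} \ {at(bay)} = {have(k4)}
  ∪ pre   = {have(k4)} ∪ {at(store), open(d_bay_store)}
          = {at(store), have(k4), open(d_bay_store)}

== RESULT ==
["at(store)", "have(k4)", "open(d_bay_store)"]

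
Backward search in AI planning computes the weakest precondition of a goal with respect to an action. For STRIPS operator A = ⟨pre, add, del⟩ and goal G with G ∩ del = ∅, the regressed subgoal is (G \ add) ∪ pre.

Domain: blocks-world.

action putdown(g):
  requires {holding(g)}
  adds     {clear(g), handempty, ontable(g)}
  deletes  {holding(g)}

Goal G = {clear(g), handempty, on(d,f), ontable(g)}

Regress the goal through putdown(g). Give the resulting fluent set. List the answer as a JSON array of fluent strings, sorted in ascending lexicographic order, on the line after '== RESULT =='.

Regress:
  G ∩ del = {}  (empty — regression defined)
  G \ add = {clear(g), handempty, on(d,f), ontable(g)} \ {clear(g), handempty, ontable(g)} = {on(d,f)}
  ∪ pre   = {on(d,f)} ∪ {holding(g)}
          = {holding(g), on(d,f)}

== RESULT ==
["holding(g)", "on(d,f)"]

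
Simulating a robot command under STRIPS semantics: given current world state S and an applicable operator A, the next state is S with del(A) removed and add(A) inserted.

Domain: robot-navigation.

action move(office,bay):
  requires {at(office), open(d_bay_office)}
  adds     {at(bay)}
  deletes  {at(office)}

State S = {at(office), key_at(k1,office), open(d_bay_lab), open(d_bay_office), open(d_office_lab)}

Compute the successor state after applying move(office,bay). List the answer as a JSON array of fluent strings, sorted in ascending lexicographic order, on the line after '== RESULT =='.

Compute (S \ del) ∪ add:
  pre ⊆ S: {at(office), open(d_bay_office)} ⊆ S  — applicable
  S \ del = {key_at(k1,office), open(d_bay_lab), open(d_bay_office), open(d_office_lab)}
  ∪ add   = {at(bay), key_at(k1,office), open(d_bay_lab), open(d_bay_office), open(d_office_lab)}

== RESULT ==
["at(bay)", "key_at(k1,office)", "open(d_bay_lab)", "open(d_bay_office)", "open(d_office_lab)"]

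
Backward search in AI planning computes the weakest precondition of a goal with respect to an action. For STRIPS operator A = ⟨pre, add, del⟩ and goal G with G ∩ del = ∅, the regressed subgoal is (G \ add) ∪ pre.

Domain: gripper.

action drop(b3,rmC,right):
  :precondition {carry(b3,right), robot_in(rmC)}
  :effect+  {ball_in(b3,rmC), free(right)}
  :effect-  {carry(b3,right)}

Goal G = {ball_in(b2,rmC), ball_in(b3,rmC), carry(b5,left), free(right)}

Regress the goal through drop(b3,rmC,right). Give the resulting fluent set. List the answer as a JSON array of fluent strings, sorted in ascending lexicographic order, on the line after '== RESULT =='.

Regress:
  G ∩ del = {}  (empty — regression defined)
  G \ add = {ball_in(b2,rmC), ball_in(b3,rmC), carry(b5,left), free(right)} \ {ball_in(b3,rmC), free(right)} = {ball_in(b2,rmC), carry(b5,left)}
  ∪ pre   = {ball_in(b2,rmC), carry(b5,left)} ∪ {carry(b3,right), robot_in(rmC)}
          = {ball_in(b2,rmC), carry(b3,right), carry(b5,left), robot_in(rmC)}

== RESULT ==
["ball_in(b2,rmC)", "carry(b3,right)", "carry(b5,left)", "robot_in(rmC)"]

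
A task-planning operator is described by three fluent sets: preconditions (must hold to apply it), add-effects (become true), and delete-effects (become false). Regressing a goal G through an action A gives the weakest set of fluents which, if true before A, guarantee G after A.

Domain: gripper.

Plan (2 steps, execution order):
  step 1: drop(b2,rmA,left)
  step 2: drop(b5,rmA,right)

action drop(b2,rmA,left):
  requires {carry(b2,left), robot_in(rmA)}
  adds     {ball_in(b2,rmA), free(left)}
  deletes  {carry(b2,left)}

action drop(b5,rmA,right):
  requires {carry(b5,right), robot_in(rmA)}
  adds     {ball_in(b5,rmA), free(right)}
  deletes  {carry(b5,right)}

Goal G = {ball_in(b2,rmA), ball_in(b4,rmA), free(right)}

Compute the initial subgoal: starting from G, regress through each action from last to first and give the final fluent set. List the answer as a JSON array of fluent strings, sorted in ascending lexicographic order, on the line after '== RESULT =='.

Work backward from the goal:
  through step 2 (drop(b5,rmA,right)): drop {free(right)}, keep {ball_in(b2,rmA), ball_in(b4,rmA)}, require {carry(b5,right), robot_in(rmA)}
    → {ball_in(b2,rmA), ball_in(b4,rmA), carry(b5,right), robot_in(rmA)}
  through step 1 (drop(b2,rmA,left)): drop {ball_in(b2,rmA)}, keep {ball_in(b4,rmA), carry(b5,right), robot_in(rmA)}, require {carry(b2,left), robot_in(rmA)}
    → {ball_in(b4,rmA), carry(b2,left), carry(b5,right), robot_in(rmA)}

== RESULT ==
["ball_in(b4,rmA)", "carry(b2,left)", "carry(b5,right)", "robot_in(rmA)"]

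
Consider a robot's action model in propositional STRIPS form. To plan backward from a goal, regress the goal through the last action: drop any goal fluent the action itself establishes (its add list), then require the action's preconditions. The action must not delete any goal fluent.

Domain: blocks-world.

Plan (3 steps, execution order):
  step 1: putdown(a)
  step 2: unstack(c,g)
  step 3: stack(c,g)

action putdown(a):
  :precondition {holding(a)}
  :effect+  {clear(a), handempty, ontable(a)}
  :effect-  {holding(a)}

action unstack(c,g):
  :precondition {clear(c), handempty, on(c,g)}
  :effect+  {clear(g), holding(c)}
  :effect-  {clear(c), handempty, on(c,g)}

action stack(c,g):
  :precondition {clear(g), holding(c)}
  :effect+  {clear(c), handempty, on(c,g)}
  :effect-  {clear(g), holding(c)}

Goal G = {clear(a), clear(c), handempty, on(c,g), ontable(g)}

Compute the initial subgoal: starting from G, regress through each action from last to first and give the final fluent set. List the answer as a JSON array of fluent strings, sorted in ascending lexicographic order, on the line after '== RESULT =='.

Work backward from the goal:
  through step 3 (stack(c,g)): drop {clear(c), handempty, on(c,g)}, keep {clear(a), ontable(g)}, require {clear(g), holding(c)}
    → {clear(a), clear(g), holding(c), ontable(g)}
  through step 2 (unstack(c,g)): drop {clear(g), holding(c)}, keep {clear(a), ontable(g)}, require {clear(c), handempty, on(c,g)}
    → {clear(a), clear(c), handempty, on(c,g), ontable(g)}
  through step 1 (putdown(a)): drop {clear(a), handempty}, keep {clear(c), on(c,g), ontable(g)}, require {holding(a)}
    → {clear(c), holding(a), on(c,g), ontable(g)}

== RESULT ==
["clear(c)", "holding(a)", "on(c,g)", "ontable(g)"]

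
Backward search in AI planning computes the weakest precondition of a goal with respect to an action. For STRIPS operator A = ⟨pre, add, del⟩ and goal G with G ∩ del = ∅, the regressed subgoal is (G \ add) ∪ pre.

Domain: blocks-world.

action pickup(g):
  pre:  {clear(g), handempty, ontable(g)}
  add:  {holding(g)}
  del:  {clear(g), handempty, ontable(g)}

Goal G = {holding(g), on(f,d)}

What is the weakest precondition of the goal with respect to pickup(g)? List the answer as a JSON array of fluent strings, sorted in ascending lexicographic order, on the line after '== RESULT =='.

Regress:
  G ∩ del = {}  (empty — regression defined)
  G \ add = {holding(g), on(f,d)} \ {holding(g)} = {on(f,d)}
  ∪ pre   = {on(f,d)} ∪ {clear(g), handempty, ontable(g)}
          = {clear(g), handempty, on(f,d), ontable(g)}

== RESULT ==
["clear(g)", "handempty", "on(f,d)", "ontable(g)"]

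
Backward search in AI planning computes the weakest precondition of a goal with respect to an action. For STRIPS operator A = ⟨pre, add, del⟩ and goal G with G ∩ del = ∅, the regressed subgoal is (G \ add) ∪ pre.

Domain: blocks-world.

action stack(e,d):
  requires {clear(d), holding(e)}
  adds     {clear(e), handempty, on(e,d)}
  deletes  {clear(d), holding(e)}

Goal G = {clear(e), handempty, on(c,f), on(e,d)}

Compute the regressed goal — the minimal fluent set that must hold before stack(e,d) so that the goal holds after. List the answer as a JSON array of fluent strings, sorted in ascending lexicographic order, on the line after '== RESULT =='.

Regress:
  G ∩ del = {}  (empty — regression defined)
  G \ add = {clear(e), handempty, on(c,f), on(e,d)} \ {clear(e), handempty, on(e,d)} = {on(c,f)}
  ∪ pre   = {on(c,f)} ∪ {clear(d), holding(e)}
          = {clear(d), holding(e), on(c,f)}

== RESULT ==
["clear(d)", "holding(e)", "on(c,f)"]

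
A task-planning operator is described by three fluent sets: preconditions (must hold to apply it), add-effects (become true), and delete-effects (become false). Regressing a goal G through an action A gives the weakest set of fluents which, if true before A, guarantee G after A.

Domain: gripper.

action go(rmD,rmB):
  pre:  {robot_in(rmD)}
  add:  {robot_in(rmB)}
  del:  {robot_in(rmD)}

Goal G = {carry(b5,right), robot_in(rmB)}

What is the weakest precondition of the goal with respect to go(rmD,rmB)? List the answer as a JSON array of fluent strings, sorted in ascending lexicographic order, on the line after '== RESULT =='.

Compute (G \ add) ∪ pre:
  G ∩ del = {}  (empty — regression defined)
  G \ add = {carry(b5,right), robot_in(rmB)} \ {robot_in(rmB)} = {carry(b5,right)}
  ∪ pre   = {carry(b5,right)} ∪ {robot_in(rmD)}
          = {carry(b5,right), robot_in(rmD)}

== RESULT ==
["carry(b5,right)", "robot_in(rmD)"]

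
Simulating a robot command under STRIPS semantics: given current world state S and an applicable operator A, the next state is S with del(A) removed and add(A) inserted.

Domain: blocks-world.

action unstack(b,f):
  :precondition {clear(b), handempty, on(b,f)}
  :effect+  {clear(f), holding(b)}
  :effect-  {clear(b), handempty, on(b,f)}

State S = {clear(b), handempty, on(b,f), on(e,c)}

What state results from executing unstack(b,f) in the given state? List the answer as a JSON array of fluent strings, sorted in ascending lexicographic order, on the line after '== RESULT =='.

Compute (S \ del) ∪ add:
  pre ⊆ S: {clear(b), handempty, on(b,f)} ⊆ S  — applicable
  S \ del = {on(e,c)}
  ∪ add   = {clear(f), holding(b), on(e,c)}

== RESULT ==
["clear(f)", "holding(b)", "on(e,c)"]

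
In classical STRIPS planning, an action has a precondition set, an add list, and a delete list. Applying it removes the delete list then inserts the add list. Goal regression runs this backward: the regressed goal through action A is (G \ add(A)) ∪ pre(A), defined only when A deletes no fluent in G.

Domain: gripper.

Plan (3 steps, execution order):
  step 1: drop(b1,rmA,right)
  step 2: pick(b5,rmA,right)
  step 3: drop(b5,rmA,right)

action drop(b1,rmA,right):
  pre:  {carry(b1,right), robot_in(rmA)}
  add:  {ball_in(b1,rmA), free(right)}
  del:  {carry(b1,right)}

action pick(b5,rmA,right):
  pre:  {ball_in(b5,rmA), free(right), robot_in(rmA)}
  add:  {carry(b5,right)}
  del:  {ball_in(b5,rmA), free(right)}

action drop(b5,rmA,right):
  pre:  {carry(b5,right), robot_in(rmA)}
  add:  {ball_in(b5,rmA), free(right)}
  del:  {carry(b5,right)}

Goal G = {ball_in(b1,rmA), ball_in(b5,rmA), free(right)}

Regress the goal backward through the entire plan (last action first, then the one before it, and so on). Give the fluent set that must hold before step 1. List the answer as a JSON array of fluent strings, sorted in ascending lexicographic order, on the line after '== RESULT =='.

Work backward from the goal:
  through step 3 (drop(b5,rmA,right)): drop {ball_in(b5,rmA), free(right)}, keep {ball_in(b1,rmA)}, require {carry(b5,right), robot_in(rmA)}
    → {ball_in(b1,rmA), carry(b5,right), robot_in(rmA)}
  through step 2 (pick(b5,rmA,right)): drop {carry(b5,right)}, keep {ball_in(b1,rmA), robot_in(rmA)}, require {ball_in(b5,rmA), free(right), robot_in(rmA)}
    → {ball_in(b1,rmA), ball_in(b5,rmA), free(right), robot_in(rmA)}
  through step 1 (drop(b1,rmA,right)): drop {ball_in(b1,rmA), free(right)}, keep {ball_in(b5,rmA), robot_in(rmA)}, require {carry(b1,right), robot_in(rmA)}
    → {ball_in(b5,rmA), carry(b1,right), robot_in(rmA)}

== RESULT ==
["ball_in(b5,rmA)", "carry(b1,right)", "robot_in(rmA)"]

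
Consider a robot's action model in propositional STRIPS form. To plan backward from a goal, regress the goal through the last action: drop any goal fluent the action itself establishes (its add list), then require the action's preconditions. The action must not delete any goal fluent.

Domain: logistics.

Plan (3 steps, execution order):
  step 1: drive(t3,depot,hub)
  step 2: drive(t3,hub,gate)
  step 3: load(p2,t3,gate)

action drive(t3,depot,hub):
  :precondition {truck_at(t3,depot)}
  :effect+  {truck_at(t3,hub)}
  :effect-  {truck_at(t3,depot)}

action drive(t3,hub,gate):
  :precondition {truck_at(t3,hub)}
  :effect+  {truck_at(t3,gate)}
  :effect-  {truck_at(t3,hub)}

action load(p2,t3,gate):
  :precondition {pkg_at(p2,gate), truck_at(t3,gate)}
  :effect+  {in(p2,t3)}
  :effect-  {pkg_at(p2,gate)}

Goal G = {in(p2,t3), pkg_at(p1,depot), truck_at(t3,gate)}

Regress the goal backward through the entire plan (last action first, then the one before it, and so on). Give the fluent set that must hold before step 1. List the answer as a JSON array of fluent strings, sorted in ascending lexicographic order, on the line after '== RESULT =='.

Regress step by step:
  through step 3 (load(p2,t3,gate)): drop {in(p2,t3)}, keep {pkg_at(p1,depot), truck_at(t3,gate)}, require {pkg_at(p2,gate), truck_at(t3,gate)}
    → {pkg_at(p1,depot), pkg_at(p2,gate), truck_at(t3,gate)}
  through step 2 (drive(t3,hub,gate)): drop {truck_at(t3,gate)}, keep {pkg_at(p1,depot), pkg_at(p2,gate)}, require {truck_at(t3,hub)}
    → {pkg_at(p1,depot), pkg_at(p2,gate), truck_at(t3,hub)}
  through step 1 (drive(t3,depot,hub)): drop {truck_at(t3,hub)}, keep {pkg_at(p1,depot), pkg_at(p2,gate)}, require {truck_at(t3,depot)}
    → {pkg_at(p1,depot), pkg_at(p2,gate), truck_at(t3,depot)}

== RESULT ==
["pkg_at(p1,depot)", "pkg_at(p2,gate)", "truck_at(t3,depot)"]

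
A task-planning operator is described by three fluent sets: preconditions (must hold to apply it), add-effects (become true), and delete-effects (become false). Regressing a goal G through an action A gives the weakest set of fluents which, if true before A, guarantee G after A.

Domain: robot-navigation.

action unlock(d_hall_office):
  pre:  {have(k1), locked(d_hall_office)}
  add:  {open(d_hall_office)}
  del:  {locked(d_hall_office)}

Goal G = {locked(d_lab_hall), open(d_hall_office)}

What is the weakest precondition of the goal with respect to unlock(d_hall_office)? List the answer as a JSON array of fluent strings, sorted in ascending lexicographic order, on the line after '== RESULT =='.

Regress:
  G ∩ del = {}  (empty — regression defined)
  G \ add = {locked(d_lab_hall), open(d_hall_office)} \ {open(d_hall_office)} = {locked(d_lab_hall)}
  ∪ pre   = {locked(d_lab_hall)} ∪ {have(k1), locked(d_hall_office)}
          = {have(k1), locked(d_hall_office), locked(d_lab_hall)}

== RESULT ==
["have(k1)", "locked(d_hall_office)", "locked(d_lab_hall)"]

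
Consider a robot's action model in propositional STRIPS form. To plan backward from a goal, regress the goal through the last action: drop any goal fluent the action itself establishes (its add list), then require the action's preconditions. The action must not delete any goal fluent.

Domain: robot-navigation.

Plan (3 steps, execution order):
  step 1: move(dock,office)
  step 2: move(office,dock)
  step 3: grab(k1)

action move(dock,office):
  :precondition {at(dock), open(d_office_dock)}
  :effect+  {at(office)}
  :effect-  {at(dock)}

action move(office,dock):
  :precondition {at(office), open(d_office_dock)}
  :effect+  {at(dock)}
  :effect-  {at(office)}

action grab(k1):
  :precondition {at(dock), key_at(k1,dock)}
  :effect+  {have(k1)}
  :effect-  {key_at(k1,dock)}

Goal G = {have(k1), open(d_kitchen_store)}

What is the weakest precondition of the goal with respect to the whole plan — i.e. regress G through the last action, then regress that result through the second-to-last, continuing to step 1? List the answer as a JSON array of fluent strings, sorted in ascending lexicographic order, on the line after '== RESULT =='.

Work backward from the goal:
  through step 3 (grab(k1)): drop {have(k1)}, keep {open(d_kitchen_store)}, require {at(dock), key_at(k1,dock)}
    → {at(dock), key_at(k1,dock), open(d_kitchen_store)}
  through step 2 (move(office,dock)): drop {at(dock)}, keep {key_at(k1,dock), open(d_kitchen_store)}, require {at(office), open(d_office_dock)}
    → {at(office), key_at(k1,dock), open(d_kitchen_store), open(d_office_dock)}
  through step 1 (move(dock,office)): drop {at(office)}, keep {key_at(k1,dock), open(d_kitchen_store), open(d_office_dock)}, require {at(dock), open(d_office_dock)}
    → {at(dock), key_at(k1,dock), open(d_kitchen_store), open(d_office_dock)}

== RESULT ==
["at(dock)", "key_at(k1,dock)", "open(d_kitchen_store)", "open(d_office_dock)"]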